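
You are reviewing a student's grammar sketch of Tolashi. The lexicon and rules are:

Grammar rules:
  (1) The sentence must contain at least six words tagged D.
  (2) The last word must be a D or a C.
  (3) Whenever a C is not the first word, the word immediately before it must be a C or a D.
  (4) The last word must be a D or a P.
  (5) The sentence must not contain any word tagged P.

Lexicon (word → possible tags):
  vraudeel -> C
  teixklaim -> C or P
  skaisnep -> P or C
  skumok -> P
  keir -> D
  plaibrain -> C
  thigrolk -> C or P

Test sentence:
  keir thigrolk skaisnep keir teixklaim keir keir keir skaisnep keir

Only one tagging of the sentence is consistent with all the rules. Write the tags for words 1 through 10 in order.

D C C D C D D D C D

Candidates per position — 1:keir {D}; 2:thigrolk {C,P}; 3:skaisnep {P,C}; 4:keir {D}; 5:teixklaim {C,P}; 6:keir {D}; 7:keir {D}; 8:keir {D}; 9:skaisnep {P,C}; 10:keir {D}.
If word 2 were P, no tagging could satisfy rule 5; so word 2 is C.
If word 3 were P, no tagging could satisfy rule 5; so word 3 is C.
If word 5 were P, no tagging could satisfy rule 5; so word 5 is C.
If word 9 were P, no tagging could satisfy rule 5; so word 9 is C.
That leaves exactly one tagging: D C C D C D D D C D.
Rule-by-rule: rule 1 ok; rule 2 ok; rule 3 ok; rule 4 ok; rule 5 ok.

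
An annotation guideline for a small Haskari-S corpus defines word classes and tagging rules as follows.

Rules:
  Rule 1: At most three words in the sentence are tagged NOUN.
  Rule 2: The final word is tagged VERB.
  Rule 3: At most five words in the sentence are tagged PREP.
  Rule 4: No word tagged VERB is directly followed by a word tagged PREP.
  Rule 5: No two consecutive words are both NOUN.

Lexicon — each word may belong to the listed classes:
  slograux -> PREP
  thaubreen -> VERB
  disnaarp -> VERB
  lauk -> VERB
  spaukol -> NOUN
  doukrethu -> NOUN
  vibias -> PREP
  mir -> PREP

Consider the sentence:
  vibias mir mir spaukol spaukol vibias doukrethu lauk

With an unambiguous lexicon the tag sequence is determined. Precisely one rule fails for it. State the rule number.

5

Fixed tagging: PREP PREP PREP NOUN NOUN PREP NOUN VERB.
Checking each rule: R1 holds, R2 holds, R3 holds, R4 holds, R5 violated.
Only rule 5 fails.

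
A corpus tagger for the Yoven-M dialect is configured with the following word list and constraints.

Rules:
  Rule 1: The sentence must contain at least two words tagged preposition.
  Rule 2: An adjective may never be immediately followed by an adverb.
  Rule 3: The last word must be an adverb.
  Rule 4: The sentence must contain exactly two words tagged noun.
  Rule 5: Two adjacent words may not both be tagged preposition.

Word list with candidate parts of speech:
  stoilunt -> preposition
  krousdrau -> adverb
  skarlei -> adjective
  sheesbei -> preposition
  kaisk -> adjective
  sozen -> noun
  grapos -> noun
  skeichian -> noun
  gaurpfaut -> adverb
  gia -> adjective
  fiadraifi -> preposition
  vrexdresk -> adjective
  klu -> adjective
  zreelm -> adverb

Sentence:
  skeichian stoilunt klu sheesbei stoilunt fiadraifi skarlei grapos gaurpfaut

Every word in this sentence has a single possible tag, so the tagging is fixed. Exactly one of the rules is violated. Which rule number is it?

Fixed tagging: noun preposition adjective preposition preposition preposition adjective noun adverb.
Rule check: R1 ✓, R2 ✓, R3 ✓, R4 ✓, R5 ✗.
Only rule 5 fails.

5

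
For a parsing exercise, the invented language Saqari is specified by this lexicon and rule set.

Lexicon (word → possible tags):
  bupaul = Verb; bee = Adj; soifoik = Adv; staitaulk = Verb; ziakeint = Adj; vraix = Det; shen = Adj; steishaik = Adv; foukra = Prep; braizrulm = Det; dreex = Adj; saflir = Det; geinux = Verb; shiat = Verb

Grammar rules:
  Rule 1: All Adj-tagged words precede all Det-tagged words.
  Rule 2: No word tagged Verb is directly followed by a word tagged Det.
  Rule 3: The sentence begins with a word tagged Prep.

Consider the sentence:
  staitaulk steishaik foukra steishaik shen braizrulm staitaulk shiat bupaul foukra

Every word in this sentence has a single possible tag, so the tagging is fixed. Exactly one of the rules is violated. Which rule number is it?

Fixed tagging: Verb Adv Prep Adv Adj Det Verb Verb Verb Prep.
Rule check: R1 ✓, R2 ✓, R3 ✗.
Only rule 3 fails.

3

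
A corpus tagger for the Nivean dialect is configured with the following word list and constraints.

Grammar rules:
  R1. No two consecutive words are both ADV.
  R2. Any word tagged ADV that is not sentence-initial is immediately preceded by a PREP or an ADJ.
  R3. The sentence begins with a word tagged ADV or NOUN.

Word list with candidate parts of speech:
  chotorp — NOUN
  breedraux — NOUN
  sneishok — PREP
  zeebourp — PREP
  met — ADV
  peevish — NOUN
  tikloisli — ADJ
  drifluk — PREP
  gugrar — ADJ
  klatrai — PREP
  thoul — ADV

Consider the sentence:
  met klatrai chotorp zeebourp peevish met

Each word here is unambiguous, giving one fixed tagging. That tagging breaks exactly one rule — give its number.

2

Fixed tagging: ADV PREP NOUN PREP NOUN ADV.
Applying the rules: R1 ✓, R2 ✗, R3 ✓.
Only rule 2 fails.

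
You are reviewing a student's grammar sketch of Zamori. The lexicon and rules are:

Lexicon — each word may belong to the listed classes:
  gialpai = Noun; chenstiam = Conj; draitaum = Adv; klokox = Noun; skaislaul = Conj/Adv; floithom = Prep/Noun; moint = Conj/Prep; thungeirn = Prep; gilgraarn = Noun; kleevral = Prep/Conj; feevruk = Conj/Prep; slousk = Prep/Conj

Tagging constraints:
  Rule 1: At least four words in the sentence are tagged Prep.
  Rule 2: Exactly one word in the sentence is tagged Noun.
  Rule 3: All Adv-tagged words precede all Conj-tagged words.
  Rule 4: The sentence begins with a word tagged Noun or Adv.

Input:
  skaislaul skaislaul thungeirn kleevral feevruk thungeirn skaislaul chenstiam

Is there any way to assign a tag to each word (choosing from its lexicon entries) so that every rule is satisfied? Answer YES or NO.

Candidates per position — 1:skaislaul {Conj,Adv}; 2:skaislaul {Conj,Adv}; 3:thungeirn {Prep}; 4:kleevral {Prep,Conj}; 5:feevruk {Conj,Prep}; 6:thungeirn {Prep}; 7:skaislaul {Conj,Adv}; 8:chenstiam {Conj}.
Rule 2 cannot be satisfied by any choice of tags from the lexicon.
So there is no consistent tagging.

NO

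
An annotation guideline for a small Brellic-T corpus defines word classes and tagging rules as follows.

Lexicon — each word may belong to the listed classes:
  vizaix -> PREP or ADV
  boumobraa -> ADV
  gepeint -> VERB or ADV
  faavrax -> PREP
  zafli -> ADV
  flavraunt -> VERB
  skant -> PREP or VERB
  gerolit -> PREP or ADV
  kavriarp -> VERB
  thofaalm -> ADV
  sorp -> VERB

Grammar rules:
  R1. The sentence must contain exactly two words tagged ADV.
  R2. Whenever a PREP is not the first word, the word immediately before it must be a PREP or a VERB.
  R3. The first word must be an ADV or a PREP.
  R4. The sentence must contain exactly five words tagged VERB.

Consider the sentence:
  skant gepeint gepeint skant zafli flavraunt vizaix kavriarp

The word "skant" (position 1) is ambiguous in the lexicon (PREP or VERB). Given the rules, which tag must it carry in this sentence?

PREP

Candidates per position — 1:skant {PREP,VERB}; 2:gepeint {VERB,ADV}; 3:gepeint {VERB,ADV}; 4:skant {PREP,VERB}; 5:zafli {ADV}; 6:flavraunt {VERB}; 7:vizaix {PREP,ADV}; 8:kavriarp {VERB}.
Position 1: tagging it VERB would leave rule 3 unsatisfiable, so it must be PREP.
Position 2: tagging it ADV would leave rule 4 unsatisfiable, so it must be VERB.
Position 3: tagging it ADV would leave rule 4 unsatisfiable, so it must be VERB.
Position 4: tagging it PREP would leave rule 4 unsatisfiable, so it must be VERB.
Position 7: tagging it PREP would leave rule 1 unsatisfiable, so it must be ADV.
The unique satisfying tagging is: PREP VERB VERB VERB ADV VERB ADV VERB.
Verifying each rule — rule 1 ✓; rule 2 ✓; rule 3 ✓; rule 4 ✓.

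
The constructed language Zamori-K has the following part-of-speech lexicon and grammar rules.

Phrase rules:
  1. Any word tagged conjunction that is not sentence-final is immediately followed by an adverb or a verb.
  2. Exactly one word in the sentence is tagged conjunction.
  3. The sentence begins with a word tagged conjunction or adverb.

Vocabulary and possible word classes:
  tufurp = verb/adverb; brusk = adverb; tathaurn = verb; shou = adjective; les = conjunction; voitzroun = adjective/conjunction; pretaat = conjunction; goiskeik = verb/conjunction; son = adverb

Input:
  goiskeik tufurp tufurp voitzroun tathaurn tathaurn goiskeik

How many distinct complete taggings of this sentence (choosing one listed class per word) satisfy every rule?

4

Candidates per position — 1:goiskeik {verb,conjunction}; 2:tufurp {verb,adverb}; 3:tufurp {verb,adverb}; 4:voitzroun {adjective,conjunction}; 5:tathaurn {verb}; 6:tathaurn {verb}; 7:goiskeik {verb,conjunction}.
There are 32 candidate sequences in total.
The sequences that satisfy every rule: conjunction verb verb adjective verb verb verb; conjunction verb adverb adjective verb verb verb; conjunction adverb verb adjective verb verb verb; conjunction adverb adverb adjective verb verb verb.
Count = 4.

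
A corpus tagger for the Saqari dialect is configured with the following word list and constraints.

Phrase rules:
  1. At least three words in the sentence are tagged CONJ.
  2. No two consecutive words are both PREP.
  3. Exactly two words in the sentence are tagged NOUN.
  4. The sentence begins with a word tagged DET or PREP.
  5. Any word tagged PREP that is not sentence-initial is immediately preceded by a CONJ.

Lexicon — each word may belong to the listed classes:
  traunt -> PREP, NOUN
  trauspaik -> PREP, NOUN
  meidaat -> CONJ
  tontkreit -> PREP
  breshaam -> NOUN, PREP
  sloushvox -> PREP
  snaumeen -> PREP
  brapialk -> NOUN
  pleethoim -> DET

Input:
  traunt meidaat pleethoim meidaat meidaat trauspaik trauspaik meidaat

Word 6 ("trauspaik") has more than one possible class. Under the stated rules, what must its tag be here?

NOUN

Candidates per position — 1:traunt {PREP,NOUN}; 2:meidaat {CONJ}; 3:pleethoim {DET}; 4:meidaat {CONJ}; 5:meidaat {CONJ}; 6:trauspaik {PREP,NOUN}; 7:trauspaik {PREP,NOUN}; 8:meidaat {CONJ}.
Position 1: NOUN is ruled out by rule 4; that leaves PREP.
Position 6: PREP is ruled out by rule 3; that leaves NOUN.
Position 7: PREP is ruled out by rule 3; that leaves NOUN.
The unique satisfying tagging is: PREP CONJ DET CONJ CONJ NOUN NOUN CONJ.
Checking: rule 1 satisfied; rule 2 satisfied; rule 3 satisfied; rule 4 satisfied; rule 5 satisfied.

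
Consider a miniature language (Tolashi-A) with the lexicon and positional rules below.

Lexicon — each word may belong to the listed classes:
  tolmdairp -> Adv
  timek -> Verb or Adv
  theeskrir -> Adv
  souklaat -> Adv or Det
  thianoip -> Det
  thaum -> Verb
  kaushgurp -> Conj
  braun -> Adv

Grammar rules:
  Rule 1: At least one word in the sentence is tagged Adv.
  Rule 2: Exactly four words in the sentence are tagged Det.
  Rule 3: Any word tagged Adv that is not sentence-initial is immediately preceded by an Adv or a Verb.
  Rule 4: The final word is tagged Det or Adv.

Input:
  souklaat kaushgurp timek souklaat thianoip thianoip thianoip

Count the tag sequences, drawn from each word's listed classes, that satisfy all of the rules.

Candidates per position — 1:souklaat {Adv,Det}; 2:kaushgurp {Conj}; 3:timek {Verb,Adv}; 4:souklaat {Adv,Det}; 5:thianoip {Det}; 6:thianoip {Det}; 7:thianoip {Det}.
There are 8 candidate sequences in total.
The sequences that satisfy every rule: Adv Conj Verb Det Det Det Det; Det Conj Verb Adv Det Det Det.
Count = 2.

2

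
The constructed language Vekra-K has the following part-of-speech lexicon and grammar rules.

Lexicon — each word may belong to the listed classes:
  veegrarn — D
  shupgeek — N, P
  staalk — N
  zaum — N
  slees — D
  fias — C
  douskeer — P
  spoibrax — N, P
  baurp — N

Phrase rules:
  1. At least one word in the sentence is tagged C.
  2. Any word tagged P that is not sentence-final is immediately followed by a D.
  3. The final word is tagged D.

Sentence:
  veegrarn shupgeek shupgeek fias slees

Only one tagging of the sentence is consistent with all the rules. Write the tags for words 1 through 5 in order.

D N N C D

Candidates per position — 1:veegrarn {D}; 2:shupgeek {N,P}; 3:shupgeek {N,P}; 4:fias {C}; 5:slees {D}.
If word 2 were P, no tagging could satisfy rule 2; so word 2 is N.
If word 3 were P, no tagging could satisfy rule 2; so word 3 is N.
The only consistent sequence is: D N N C D.
Verifying each rule — rule 1 ok; rule 2 ok; rule 3 ok.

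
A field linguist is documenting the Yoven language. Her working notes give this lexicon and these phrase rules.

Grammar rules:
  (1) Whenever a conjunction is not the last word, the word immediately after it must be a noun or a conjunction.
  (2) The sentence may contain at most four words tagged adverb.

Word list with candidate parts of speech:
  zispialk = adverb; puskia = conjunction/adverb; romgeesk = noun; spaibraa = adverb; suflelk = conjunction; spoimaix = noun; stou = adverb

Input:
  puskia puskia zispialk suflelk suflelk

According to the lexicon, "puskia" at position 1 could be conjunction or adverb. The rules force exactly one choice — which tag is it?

adverb

Candidates per position — 1:puskia {conjunction,adverb}; 2:puskia {conjunction,adverb}; 3:zispialk {adverb}; 4:suflelk {conjunction}; 5:suflelk {conjunction}.
If word 1 were conjunction, no tagging could satisfy rule 1; so word 1 is adverb.
If word 2 were conjunction, no tagging could satisfy rule 1; so word 2 is adverb.
So the tagging must be: adverb adverb adverb conjunction conjunction.
Verifying each rule — rule 1 holds; rule 2 holds.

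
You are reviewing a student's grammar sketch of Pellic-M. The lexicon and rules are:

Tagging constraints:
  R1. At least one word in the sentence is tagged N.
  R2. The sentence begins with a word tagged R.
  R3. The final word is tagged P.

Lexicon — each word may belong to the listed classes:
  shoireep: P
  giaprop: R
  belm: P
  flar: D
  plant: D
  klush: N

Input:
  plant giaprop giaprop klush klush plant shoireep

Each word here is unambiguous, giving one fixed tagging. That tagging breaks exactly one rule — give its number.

2

Fixed tagging: D R R N N D P.
Checking each rule: R1 holds, R2 violated, R3 holds.
Only rule 2 fails.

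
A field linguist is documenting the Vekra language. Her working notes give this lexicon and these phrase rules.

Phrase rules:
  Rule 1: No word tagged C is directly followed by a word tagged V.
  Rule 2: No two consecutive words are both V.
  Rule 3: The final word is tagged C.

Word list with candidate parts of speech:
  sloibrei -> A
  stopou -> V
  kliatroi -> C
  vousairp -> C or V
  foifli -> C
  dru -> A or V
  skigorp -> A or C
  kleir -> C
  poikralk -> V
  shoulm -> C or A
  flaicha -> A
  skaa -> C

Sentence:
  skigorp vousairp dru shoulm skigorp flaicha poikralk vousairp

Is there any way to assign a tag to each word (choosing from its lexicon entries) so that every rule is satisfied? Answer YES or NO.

YES

Candidates per position — 1:skigorp {A,C}; 2:vousairp {C,V}; 3:dru {A,V}; 4:shoulm {C,A}; 5:skigorp {A,C}; 6:flaicha {A}; 7:poikralk {V}; 8:vousairp {C,V}.
One satisfying assignment: A V A C C A V C.
Rule-by-rule: rule 1 ✓; rule 2 ✓; rule 3 ✓.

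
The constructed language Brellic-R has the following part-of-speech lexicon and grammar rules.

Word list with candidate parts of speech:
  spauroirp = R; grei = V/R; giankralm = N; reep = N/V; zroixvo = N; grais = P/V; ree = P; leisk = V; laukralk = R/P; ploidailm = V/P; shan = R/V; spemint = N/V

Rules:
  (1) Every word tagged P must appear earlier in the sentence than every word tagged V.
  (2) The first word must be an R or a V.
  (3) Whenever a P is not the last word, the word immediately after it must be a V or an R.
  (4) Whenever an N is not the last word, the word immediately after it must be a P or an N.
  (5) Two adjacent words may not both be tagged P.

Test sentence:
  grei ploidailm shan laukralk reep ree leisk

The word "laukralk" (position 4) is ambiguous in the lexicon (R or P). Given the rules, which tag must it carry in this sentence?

R

Candidates per position — 1:grei {V,R}; 2:ploidailm {V,P}; 3:shan {R,V}; 4:laukralk {R,P}; 5:reep {N,V}; 6:ree {P}; 7:leisk {V}.
At position 1, choosing V makes rule 1 impossible to satisfy; hence R.
At position 2, choosing V makes rule 1 impossible to satisfy; hence P.
At position 3, choosing V makes rule 1 impossible to satisfy; hence R.
At position 5, choosing V makes rule 1 impossible to satisfy; hence N.
At position 4, choosing P makes rule 3 impossible to satisfy; hence R.
That leaves exactly one tagging: R P R R N P V.
Rule-by-rule: rule 1 ✓; rule 2 ✓; rule 3 ✓; rule 4 ✓; rule 5 ✓.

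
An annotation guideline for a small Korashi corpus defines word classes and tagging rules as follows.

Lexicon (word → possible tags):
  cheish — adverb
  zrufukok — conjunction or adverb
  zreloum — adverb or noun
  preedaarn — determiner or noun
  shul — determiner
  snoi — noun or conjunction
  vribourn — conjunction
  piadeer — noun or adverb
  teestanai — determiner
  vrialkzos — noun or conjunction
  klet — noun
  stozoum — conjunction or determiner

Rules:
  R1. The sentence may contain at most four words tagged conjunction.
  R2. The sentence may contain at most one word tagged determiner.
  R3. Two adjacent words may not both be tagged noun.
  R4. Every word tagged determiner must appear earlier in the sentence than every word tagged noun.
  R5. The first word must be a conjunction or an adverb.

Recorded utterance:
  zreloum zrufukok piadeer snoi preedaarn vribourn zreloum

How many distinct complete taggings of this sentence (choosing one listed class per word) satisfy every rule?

Candidates per position — 1:zreloum {adverb,noun}; 2:zrufukok {conjunction,adverb}; 3:piadeer {noun,adverb}; 4:snoi {noun,conjunction}; 5:preedaarn {determiner,noun}; 6:vribourn {conjunction}; 7:zreloum {adverb,noun}.
There are 64 candidate sequences in total.
Checking each against the rules leaves 12 sequences.
Count = 12.

12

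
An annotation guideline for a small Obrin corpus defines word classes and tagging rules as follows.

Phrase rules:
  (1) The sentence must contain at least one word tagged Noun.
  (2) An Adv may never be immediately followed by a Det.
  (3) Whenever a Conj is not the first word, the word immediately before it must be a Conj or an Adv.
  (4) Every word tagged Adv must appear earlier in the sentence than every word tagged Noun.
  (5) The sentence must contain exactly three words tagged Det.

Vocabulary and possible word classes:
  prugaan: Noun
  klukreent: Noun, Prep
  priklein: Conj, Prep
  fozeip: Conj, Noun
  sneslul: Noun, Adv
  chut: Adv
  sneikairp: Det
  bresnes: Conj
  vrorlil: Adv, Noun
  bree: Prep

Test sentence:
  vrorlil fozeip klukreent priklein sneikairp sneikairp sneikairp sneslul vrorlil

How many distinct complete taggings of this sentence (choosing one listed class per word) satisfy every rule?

Candidates per position — 1:vrorlil {Adv,Noun}; 2:fozeip {Conj,Noun}; 3:klukreent {Noun,Prep}; 4:priklein {Conj,Prep}; 5:sneikairp {Det}; 6:sneikairp {Det}; 7:sneikairp {Det}; 8:sneslul {Noun,Adv}; 9:vrorlil {Adv,Noun}.
There are 64 candidate sequences in total.
Checking each against the rules leaves 7 sequences.
Count = 7.

7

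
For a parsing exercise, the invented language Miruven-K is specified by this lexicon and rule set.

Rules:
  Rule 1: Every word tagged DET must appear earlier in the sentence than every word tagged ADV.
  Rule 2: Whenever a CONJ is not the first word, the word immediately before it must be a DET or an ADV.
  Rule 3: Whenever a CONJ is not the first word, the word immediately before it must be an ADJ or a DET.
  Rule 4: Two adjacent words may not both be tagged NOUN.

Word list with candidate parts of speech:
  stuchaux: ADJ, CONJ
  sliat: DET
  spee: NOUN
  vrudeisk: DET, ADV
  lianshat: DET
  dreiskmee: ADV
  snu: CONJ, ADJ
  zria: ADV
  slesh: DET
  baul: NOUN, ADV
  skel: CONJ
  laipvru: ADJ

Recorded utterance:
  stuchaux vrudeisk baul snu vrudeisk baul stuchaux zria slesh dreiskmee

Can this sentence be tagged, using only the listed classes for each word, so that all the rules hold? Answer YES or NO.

Candidates per position — 1:stuchaux {ADJ,CONJ}; 2:vrudeisk {DET,ADV}; 3:baul {NOUN,ADV}; 4:snu {CONJ,ADJ}; 5:vrudeisk {DET,ADV}; 6:baul {NOUN,ADV}; 7:stuchaux {ADJ,CONJ}; 8:zria {ADV}; 9:slesh {DET}; 10:dreiskmee {ADV}.
Rule 1 cannot be satisfied by any choice of tags from the lexicon.
So there is no consistent tagging.

NO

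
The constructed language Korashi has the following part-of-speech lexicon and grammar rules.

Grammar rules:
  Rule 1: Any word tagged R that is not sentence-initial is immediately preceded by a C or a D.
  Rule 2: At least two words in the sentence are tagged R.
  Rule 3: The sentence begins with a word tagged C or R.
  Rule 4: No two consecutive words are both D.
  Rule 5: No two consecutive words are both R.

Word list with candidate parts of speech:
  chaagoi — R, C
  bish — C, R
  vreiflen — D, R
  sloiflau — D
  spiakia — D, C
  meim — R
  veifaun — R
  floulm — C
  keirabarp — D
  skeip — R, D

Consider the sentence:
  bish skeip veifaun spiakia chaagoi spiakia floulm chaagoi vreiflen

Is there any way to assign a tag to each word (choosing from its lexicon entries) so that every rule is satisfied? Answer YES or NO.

YES

Candidates per position — 1:bish {C,R}; 2:skeip {R,D}; 3:veifaun {R}; 4:spiakia {D,C}; 5:chaagoi {R,C}; 6:spiakia {D,C}; 7:floulm {C}; 8:chaagoi {R,C}; 9:vreiflen {D,R}.
One satisfying assignment: R D R D R D C R D.
Rule-by-rule: rule 1 ✓; rule 2 ✓; rule 3 ✓; rule 4 ✓; rule 5 ✓.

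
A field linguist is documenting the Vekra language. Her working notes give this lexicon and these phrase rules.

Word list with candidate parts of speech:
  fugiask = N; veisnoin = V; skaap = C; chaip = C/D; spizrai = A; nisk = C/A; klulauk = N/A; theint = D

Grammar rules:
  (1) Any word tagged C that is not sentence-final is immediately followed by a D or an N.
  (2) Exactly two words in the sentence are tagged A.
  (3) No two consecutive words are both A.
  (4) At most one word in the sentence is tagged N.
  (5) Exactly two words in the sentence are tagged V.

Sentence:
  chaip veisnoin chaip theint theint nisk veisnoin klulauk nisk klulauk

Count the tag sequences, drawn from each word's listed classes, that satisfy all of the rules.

Candidates per position — 1:chaip {C,D}; 2:veisnoin {V}; 3:chaip {C,D}; 4:theint {D}; 5:theint {D}; 6:nisk {C,A}; 7:veisnoin {V}; 8:klulauk {N,A}; 9:nisk {C,A}; 10:klulauk {N,A}.
There are 64 candidate sequences in total.
The sequences that satisfy every rule: D V C D D A V A C N; D V D D D A V A C N.
Count = 2.

2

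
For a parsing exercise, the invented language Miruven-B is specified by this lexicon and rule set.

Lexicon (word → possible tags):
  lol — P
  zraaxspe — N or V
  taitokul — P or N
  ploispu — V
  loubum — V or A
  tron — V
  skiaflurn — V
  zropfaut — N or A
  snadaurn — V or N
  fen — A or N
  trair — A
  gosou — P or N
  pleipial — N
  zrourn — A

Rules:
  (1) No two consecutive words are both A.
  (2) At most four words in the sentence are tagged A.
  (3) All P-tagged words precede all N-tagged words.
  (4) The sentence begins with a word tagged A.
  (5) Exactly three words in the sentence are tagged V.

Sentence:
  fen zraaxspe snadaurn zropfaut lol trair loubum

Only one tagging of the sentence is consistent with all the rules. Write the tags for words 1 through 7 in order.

A V V A P A V

Candidates per position — 1:fen {A,N}; 2:zraaxspe {N,V}; 3:snadaurn {V,N}; 4:zropfaut {N,A}; 5:lol {P}; 6:trair {A}; 7:loubum {V,A}.
If word 1 were N, no tagging could satisfy rule 3; so word 1 is A.
If word 2 were N, no tagging could satisfy rule 3; so word 2 is V.
If word 3 were N, no tagging could satisfy rule 3; so word 3 is V.
If word 4 were N, no tagging could satisfy rule 3; so word 4 is A.
If word 7 were A, no tagging could satisfy rule 1; so word 7 is V.
The only consistent sequence is: A V V A P A V.
Check: rule 1 holds; rule 2 holds; rule 3 holds; rule 4 holds; rule 5 holds.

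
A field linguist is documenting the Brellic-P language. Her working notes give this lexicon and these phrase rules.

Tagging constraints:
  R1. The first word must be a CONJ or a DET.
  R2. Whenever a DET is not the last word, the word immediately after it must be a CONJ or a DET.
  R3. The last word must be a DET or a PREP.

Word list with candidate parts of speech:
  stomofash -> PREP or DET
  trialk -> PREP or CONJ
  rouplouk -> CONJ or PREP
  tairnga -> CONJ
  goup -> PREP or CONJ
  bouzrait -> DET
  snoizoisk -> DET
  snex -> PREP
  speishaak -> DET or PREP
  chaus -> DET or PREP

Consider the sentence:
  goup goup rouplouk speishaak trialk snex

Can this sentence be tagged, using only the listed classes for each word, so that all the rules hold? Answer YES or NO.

Candidates per position — 1:goup {PREP,CONJ}; 2:goup {PREP,CONJ}; 3:rouplouk {CONJ,PREP}; 4:speishaak {DET,PREP}; 5:trialk {PREP,CONJ}; 6:snex {PREP}.
One satisfying assignment: CONJ PREP PREP PREP PREP PREP.
Check: rule 1 ok; rule 2 ok; rule 3 ok.

YES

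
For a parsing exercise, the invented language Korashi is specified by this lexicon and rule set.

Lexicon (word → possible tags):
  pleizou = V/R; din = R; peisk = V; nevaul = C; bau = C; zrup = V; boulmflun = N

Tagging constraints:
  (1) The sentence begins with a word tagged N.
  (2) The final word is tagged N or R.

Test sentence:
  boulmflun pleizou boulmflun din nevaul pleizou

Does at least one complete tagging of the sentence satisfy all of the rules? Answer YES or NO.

Candidates per position — 1:boulmflun {N}; 2:pleizou {V,R}; 3:boulmflun {N}; 4:din {R}; 5:nevaul {C}; 6:pleizou {V,R}.
One satisfying assignment: N R N R C R.
Checking: rule 1 holds; rule 2 holds.

YES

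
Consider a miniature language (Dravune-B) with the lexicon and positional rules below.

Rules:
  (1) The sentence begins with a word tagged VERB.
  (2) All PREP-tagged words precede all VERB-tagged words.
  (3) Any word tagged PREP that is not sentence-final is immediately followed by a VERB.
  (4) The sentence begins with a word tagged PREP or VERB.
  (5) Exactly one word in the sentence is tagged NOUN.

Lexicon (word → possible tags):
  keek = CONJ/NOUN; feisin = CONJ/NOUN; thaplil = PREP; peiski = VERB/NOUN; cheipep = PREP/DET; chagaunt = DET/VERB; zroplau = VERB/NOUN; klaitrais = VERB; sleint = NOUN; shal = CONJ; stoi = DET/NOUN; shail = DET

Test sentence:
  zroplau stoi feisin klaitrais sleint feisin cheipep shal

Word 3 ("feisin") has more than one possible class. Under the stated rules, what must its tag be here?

Candidates per position — 1:zroplau {VERB,NOUN}; 2:stoi {DET,NOUN}; 3:feisin {CONJ,NOUN}; 4:klaitrais {VERB}; 5:sleint {NOUN}; 6:feisin {CONJ,NOUN}; 7:cheipep {PREP,DET}; 8:shal {CONJ}.
At position 1, choosing NOUN makes rule 1 impossible to satisfy; hence VERB.
At position 2, choosing NOUN makes rule 5 impossible to satisfy; hence DET.
At position 3, choosing NOUN makes rule 5 impossible to satisfy; hence CONJ.
At position 6, choosing NOUN makes rule 5 impossible to satisfy; hence CONJ.
At position 7, choosing PREP makes rule 2 impossible to satisfy; hence DET.
The only consistent sequence is: VERB DET CONJ VERB NOUN CONJ DET CONJ.
Verifying each rule — rule 1 holds; rule 2 holds; rule 3 holds; rule 4 holds; rule 5 holds.

CONJ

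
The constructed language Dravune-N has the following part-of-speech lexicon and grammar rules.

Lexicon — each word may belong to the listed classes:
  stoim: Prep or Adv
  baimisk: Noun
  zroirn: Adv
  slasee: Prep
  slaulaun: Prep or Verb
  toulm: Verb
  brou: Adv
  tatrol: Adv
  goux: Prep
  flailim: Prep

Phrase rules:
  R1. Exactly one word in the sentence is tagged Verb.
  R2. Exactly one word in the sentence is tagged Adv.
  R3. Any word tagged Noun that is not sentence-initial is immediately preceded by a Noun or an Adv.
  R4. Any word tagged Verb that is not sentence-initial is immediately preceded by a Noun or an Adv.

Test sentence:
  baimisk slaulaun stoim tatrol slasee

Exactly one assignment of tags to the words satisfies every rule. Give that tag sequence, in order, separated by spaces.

Candidates per position — 1:baimisk {Noun}; 2:slaulaun {Prep,Verb}; 3:stoim {Prep,Adv}; 4:tatrol {Adv}; 5:slasee {Prep}.
At position 2, choosing Prep makes rule 1 impossible to satisfy; hence Verb.
At position 3, choosing Adv makes rule 2 impossible to satisfy; hence Prep.
That leaves exactly one tagging: Noun Verb Prep Adv Prep.
Checking: rule 1 holds; rule 2 holds; rule 3 holds; rule 4 holds.

Noun Verb Prep Adv Prep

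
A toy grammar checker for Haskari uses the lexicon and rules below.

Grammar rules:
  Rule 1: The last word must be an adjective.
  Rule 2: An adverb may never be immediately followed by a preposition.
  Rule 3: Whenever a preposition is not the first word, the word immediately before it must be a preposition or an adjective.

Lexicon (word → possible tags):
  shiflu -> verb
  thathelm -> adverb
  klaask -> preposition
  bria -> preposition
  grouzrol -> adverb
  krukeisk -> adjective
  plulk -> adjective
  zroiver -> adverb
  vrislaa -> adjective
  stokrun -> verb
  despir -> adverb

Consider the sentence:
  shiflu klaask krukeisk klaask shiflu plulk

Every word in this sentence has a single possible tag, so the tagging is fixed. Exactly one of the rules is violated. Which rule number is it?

Fixed tagging: verb preposition adjective preposition verb adjective.
Applying the rules: R1 ok, R2 ok, R3 fails.
Only rule 3 fails.

3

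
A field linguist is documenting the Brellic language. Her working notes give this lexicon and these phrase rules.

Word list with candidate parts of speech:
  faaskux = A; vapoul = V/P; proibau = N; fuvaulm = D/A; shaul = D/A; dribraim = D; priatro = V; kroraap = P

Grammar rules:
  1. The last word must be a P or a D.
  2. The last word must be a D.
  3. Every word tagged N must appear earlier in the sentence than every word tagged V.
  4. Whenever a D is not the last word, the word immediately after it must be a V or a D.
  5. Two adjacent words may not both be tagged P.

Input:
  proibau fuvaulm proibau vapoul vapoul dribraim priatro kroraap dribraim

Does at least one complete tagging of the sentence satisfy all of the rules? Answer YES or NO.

YES

Candidates per position — 1:proibau {N}; 2:fuvaulm {D,A}; 3:proibau {N}; 4:vapoul {V,P}; 5:vapoul {V,P}; 6:dribraim {D}; 7:priatro {V}; 8:kroraap {P}; 9:dribraim {D}.
One satisfying assignment: N A N P V D V P D.
Rule-by-rule: rule 1 satisfied; rule 2 satisfied; rule 3 satisfied; rule 4 satisfied; rule 5 satisfied.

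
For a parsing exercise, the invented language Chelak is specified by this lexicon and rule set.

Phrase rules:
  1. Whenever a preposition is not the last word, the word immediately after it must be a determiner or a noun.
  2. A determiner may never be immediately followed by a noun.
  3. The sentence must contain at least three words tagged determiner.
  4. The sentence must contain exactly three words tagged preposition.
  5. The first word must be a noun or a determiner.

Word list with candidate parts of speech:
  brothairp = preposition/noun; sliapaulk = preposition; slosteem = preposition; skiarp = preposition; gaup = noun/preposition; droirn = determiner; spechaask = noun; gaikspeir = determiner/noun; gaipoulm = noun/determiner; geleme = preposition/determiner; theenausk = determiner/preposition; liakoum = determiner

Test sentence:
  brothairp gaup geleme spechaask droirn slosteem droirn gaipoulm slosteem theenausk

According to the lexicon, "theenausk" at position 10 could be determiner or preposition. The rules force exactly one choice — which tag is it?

determiner

Candidates per position — 1:brothairp {preposition,noun}; 2:gaup {noun,preposition}; 3:geleme {preposition,determiner}; 4:spechaask {noun}; 5:droirn {determiner}; 6:slosteem {preposition}; 7:droirn {determiner}; 8:gaipoulm {noun,determiner}; 9:slosteem {preposition}; 10:theenausk {determiner,preposition}.
Position 1: preposition is ruled out by rule 5; that leaves noun.
Position 3: determiner is ruled out by rule 2; that leaves preposition.
Position 8: noun is ruled out by rule 2; that leaves determiner.
Position 10: preposition is ruled out by rule 1; that leaves determiner.
Position 2: preposition is ruled out by rule 1; that leaves noun.
So the tagging must be: noun noun preposition noun determiner preposition determiner determiner preposition determiner.
Rule-by-rule: rule 1 holds; rule 2 holds; rule 3 holds; rule 4 holds; rule 5 holds.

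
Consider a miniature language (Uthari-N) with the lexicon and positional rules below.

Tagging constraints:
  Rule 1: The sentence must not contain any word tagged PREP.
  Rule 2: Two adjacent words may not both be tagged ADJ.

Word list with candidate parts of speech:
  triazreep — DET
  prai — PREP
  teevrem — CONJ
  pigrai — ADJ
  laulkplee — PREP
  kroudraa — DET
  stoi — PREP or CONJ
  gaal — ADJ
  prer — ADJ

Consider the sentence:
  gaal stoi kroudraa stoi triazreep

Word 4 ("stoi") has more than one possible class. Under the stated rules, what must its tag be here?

Candidates per position — 1:gaal {ADJ}; 2:stoi {PREP,CONJ}; 3:kroudraa {DET}; 4:stoi {PREP,CONJ}; 5:triazreep {DET}.
Word 2 cannot be PREP — rule 1 would then fail for every completion. It is CONJ.
Word 4 cannot be PREP — rule 1 would then fail for every completion. It is CONJ.
That leaves exactly one tagging: ADJ CONJ DET CONJ DET.
Checking: rule 1 satisfied; rule 2 satisfied.

CONJ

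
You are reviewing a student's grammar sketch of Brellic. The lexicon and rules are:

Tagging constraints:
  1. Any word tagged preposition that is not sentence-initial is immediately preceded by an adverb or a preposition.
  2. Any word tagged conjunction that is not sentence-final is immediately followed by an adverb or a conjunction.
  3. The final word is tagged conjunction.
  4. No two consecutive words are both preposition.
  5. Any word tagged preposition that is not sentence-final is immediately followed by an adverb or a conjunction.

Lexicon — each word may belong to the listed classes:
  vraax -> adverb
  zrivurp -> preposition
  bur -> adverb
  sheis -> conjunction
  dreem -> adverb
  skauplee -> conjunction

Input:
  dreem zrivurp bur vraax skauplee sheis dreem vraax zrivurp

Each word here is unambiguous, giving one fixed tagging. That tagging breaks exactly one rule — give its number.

3

Fixed tagging: adverb preposition adverb adverb conjunction conjunction adverb adverb preposition.
Checking each rule: R1 ok, R2 ok, R3 fails, R4 ok, R5 ok.
Only rule 3 fails.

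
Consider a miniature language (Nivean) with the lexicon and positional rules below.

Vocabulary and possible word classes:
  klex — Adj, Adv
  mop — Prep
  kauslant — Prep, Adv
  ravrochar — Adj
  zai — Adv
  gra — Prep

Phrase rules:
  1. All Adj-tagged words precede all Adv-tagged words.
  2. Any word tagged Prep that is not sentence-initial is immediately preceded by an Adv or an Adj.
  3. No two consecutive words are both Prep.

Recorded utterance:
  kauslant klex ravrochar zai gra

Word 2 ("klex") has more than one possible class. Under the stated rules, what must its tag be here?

Adj

Candidates per position — 1:kauslant {Prep,Adv}; 2:klex {Adj,Adv}; 3:ravrochar {Adj}; 4:zai {Adv}; 5:gra {Prep}.
Position 1: Adv is ruled out by rule 1; that leaves Prep.
Position 2: Adv is ruled out by rule 1; that leaves Adj.
That leaves exactly one tagging: Prep Adj Adj Adv Prep.
Rule-by-rule: rule 1 ok; rule 2 ok; rule 3 ok.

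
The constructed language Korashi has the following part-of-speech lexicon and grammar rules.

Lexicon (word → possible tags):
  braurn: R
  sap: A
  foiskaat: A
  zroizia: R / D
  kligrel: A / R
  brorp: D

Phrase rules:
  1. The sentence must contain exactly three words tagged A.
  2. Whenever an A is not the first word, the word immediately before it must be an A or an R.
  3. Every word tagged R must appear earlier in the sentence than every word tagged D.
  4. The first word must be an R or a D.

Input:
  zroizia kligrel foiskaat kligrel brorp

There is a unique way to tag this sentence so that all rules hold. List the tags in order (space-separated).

Candidates per position — 1:zroizia {R,D}; 2:kligrel {A,R}; 3:foiskaat {A}; 4:kligrel {A,R}; 5:brorp {D}.
Position 2: tagging it R would leave rule 1 unsatisfiable, so it must be A.
Position 4: tagging it R would leave rule 1 unsatisfiable, so it must be A.
Position 1: tagging it D would leave rule 2 unsatisfiable, so it must be R.
The only consistent sequence is: R A A A D.
Verifying each rule — rule 1 ✓; rule 2 ✓; rule 3 ✓; rule 4 ✓.

R A A A D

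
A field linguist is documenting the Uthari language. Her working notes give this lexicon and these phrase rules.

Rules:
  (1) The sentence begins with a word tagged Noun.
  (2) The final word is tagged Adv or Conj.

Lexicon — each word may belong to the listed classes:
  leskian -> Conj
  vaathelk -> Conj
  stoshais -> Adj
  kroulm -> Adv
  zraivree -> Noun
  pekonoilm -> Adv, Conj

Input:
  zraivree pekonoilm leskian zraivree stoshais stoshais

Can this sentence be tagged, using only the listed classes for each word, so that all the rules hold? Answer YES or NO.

Candidates per position — 1:zraivree {Noun}; 2:pekonoilm {Adv,Conj}; 3:leskian {Conj}; 4:zraivree {Noun}; 5:stoshais {Adj}; 6:stoshais {Adj}.
Rule 2 cannot be satisfied by any choice of tags from the lexicon.
So there is no consistent tagging.

NO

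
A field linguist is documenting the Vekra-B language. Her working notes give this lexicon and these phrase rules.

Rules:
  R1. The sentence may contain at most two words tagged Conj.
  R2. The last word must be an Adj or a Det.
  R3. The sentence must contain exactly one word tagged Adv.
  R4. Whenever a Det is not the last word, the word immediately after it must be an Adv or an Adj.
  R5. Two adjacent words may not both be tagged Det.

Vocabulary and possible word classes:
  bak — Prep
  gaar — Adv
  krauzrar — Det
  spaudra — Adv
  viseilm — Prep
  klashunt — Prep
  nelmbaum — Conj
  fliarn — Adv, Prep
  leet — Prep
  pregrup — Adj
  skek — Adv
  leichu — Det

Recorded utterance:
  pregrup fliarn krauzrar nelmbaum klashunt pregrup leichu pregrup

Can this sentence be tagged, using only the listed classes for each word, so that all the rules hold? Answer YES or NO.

NO

Candidates per position — 1:pregrup {Adj}; 2:fliarn {Adv,Prep}; 3:krauzrar {Det}; 4:nelmbaum {Conj}; 5:klashunt {Prep}; 6:pregrup {Adj}; 7:leichu {Det}; 8:pregrup {Adj}.
Rule 4 cannot be satisfied by any choice of tags from the lexicon.
So there is no consistent tagging.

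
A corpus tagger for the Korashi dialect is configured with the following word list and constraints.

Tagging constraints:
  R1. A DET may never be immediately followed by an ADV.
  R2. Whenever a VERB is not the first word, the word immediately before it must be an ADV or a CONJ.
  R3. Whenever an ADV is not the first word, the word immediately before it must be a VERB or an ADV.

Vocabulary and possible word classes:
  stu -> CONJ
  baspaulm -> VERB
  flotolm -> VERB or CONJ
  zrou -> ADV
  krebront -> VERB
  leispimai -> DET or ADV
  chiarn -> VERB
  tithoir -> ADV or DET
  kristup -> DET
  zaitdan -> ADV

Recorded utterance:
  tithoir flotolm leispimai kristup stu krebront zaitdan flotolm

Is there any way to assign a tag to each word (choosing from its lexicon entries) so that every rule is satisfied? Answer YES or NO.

YES

Candidates per position — 1:tithoir {ADV,DET}; 2:flotolm {VERB,CONJ}; 3:leispimai {DET,ADV}; 4:kristup {DET}; 5:stu {CONJ}; 6:krebront {VERB}; 7:zaitdan {ADV}; 8:flotolm {VERB,CONJ}.
One satisfying assignment: DET CONJ DET DET CONJ VERB ADV CONJ.
Check: rule 1 holds; rule 2 holds; rule 3 holds.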